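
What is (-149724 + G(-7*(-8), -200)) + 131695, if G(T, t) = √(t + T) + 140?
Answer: -17889 + 12*I ≈ -17889.0 + 12.0*I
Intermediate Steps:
G(T, t) = 140 + √(T + t) (G(T, t) = √(T + t) + 140 = 140 + √(T + t))
(-149724 + G(-7*(-8), -200)) + 131695 = (-149724 + (140 + √(-7*(-8) - 200))) + 131695 = (-149724 + (140 + √(56 - 200))) + 131695 = (-149724 + (140 + √(-144))) + 131695 = (-149724 + (140 + 12*I)) + 131695 = (-149584 + 12*I) + 131695 = -17889 + 12*I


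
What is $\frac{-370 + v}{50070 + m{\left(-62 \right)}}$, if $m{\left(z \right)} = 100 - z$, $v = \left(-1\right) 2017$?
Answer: $- \frac{341}{7176} \approx -0.04752$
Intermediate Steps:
$v = -2017$
$\frac{-370 + v}{50070 + m{\left(-62 \right)}} = \frac{-370 - 2017}{50070 + \left(100 - -62\right)} = - \frac{2387}{50070 + \left(100 + 62\right)} = - \frac{2387}{50070 + 162} = - \frac{2387}{50232} = \left(-2387\right) \frac{1}{50232} = - \frac{341}{7176}$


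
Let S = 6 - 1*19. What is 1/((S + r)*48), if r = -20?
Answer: -1/1584 ≈ -0.00063131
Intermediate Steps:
S = -13 (S = 6 - 19 = -13)
1/((S + r)*48) = 1/((-13 - 20)*48) = 1/(-33*48) = 1/(-1584) = -1/1584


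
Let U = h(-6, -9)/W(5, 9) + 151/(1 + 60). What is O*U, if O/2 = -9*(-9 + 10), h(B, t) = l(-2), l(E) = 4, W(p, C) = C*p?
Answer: -14078/305 ≈ -46.157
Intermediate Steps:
h(B, t) = 4
U = 7039/2745 (U = 4/((9*5)) + 151/(1 + 60) = 4/45 + 151/61 = 7039/2745 ≈ 2.5643)
O = -18 (O = 2*(-9*(-9 + 10)) = 2*(-9*1) = 2*(-9) = -18)
O*U = -18*7039/2745 = -14078/305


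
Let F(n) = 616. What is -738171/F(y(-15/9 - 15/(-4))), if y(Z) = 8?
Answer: -105453/88 ≈ -1198.3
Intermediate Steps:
-738171/F(y(-15/9 - 15/(-4))) = -738171/616 = -738171*1/616 = -105453/88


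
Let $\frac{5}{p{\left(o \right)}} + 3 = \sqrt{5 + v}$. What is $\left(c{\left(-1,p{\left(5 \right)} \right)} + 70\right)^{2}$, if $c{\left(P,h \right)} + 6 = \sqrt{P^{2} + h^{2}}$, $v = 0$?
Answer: $\frac{\left(192 + \sqrt{25 + \left(3 - \sqrt{5}\right)^{2}} - 64 \sqrt{5}\right)^{2}}{\left(3 - \sqrt{5}\right)^{2}} \approx 4987.3$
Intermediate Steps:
$p{\left(o \right)} = \frac{5}{-3 + \sqrt{5}}$ ($p{\left(o \right)} = \frac{5}{-3 + \sqrt{5 + 0}} = \frac{5}{-3 + \sqrt{5}}$)
$c{\left(P,h \right)} = -6 + \sqrt{P^{2} + h^{2}}$
$\left(c{\left(-1,p{\left(5 \right)} \right)} + 70\right)^{2} = \left(\left(-6 + \sqrt{\left(-1\right)^{2} + \left(- \frac{15}{4} - \frac{5 \sqrt{5}}{4}\right)^{2}}\right) + 70\right)^{2} = \left(\left(-6 + \sqrt{1 + \left(- \frac{15}{4} - \frac{5 \sqrt{5}}{4}\right)^{2}}\right) + 70\right)^{2} = \left(64 + \sqrt{1 + \left(- \frac{15}{4} - \frac{5 \sqrt{5}}{4}\right)^{2}}\right)^{2}$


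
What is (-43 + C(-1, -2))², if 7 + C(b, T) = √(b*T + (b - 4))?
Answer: (50 - I*√3)² ≈ 2497.0 - 173.21*I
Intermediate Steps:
C(b, T) = -7 + √(-4 + b + T*b) (C(b, T) = -7 + √(b*T + (b - 4)) = -7 + √(T*b + (-4 + b)) = -7 + √(-4 + b + T*b))
(-43 + C(-1, -2))² = (-43 + (-7 + √(-4 - 1 - 2*(-1))))² = (-43 + (-7 + √(-4 - 1 + 2)))² = (-43 + (-7 + √(-3)))² = (-43 + (-7 + I*√3))² = (-50 + I*√3)²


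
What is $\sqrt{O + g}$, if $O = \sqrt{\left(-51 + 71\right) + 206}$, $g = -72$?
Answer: $\sqrt{-72 + \sqrt{226}} \approx 7.5476 i$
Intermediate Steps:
$O = \sqrt{226}$ ($O = \sqrt{20 + 206} = \sqrt{226} \approx 15.033$)
$\sqrt{O + g} = \sqrt{\sqrt{226} - 72} = \sqrt{-72 + \sqrt{226}}$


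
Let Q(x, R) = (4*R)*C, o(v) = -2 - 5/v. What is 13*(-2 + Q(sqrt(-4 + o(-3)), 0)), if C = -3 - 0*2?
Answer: -26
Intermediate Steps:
C = -3 (C = -3 - 1*0 = -3 + 0 = -3)
Q(x, R) = -12*R (Q(x, R) = (4*R)*(-3) = -12*R)
13*(-2 + Q(sqrt(-4 + o(-3)), 0)) = 13*(-2 - 12*0) = 13*(-2 + 0) = 13*(-2) = -26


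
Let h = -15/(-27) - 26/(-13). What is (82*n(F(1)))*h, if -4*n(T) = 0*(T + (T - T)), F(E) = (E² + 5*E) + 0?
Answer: 0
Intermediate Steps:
F(E) = E² + 5*E
h = 23/9 (h = -15*(-1/27) - 26*(-1/13) = 5/9 + 2 = 23/9 ≈ 2.5556)
n(T) = 0 (n(T) = -0*(T + (T - T)) = -0*(T + 0) = -0*T = -¼*0 = 0)
(82*n(F(1)))*h = (82*0)*(23/9) = 0*(23/9) = 0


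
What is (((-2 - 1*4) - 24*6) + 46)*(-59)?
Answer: 6136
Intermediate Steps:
(((-2 - 1*4) - 24*6) + 46)*(-59) = (((-2 - 4) - 6*24) + 46)*(-59) = ((-6 - 144) + 46)*(-59) = (-150 + 46)*(-59) = -104*(-59) = 6136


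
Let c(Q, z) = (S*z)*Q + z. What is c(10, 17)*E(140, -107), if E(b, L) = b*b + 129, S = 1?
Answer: 3689323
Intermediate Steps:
c(Q, z) = z + Q*z (c(Q, z) = (1*z)*Q + z = z*Q + z = Q*z + z = z + Q*z)
E(b, L) = 129 + b**2 (E(b, L) = b**2 + 129 = 129 + b**2)
c(10, 17)*E(140, -107) = (17*(1 + 10))*(129 + 140**2) = (17*11)*(129 + 19600) = 187*19729 = 3689323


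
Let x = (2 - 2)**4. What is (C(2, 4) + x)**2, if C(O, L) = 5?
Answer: 25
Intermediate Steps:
x = 0 (x = 0**4 = 0)
(C(2, 4) + x)**2 = (5 + 0)**2 = 5**2 = 25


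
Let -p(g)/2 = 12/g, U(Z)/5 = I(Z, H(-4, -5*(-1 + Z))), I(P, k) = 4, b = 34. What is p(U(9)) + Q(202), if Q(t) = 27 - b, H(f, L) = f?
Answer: -41/5 ≈ -8.2000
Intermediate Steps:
U(Z) = 20 (U(Z) = 5*4 = 20)
Q(t) = -7 (Q(t) = 27 - 1*34 = 27 - 34 = -7)
p(g) = -24/g
p(U(9)) + Q(202) = -24/20 - 7 = -24*1/20 - 7 = -6/5 - 7 = -41/5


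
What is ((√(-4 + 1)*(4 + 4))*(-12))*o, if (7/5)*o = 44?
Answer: -21120*I*√3/7 ≈ -5225.8*I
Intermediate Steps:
o = 220/7 (o = (5/7)*44 = 220/7 ≈ 31.429)
((√(-4 + 1)*(4 + 4))*(-12))*o = ((√(-4 + 1)*(4 + 4))*(-12))*(220/7) = ((√(-3)*8)*(-12))*(220/7) = (((I*√3)*8)*(-12))*(220/7) = ((8*I*√3)*(-12))*(220/7) = -96*I*√3*(220/7) = -21120*I*√3/7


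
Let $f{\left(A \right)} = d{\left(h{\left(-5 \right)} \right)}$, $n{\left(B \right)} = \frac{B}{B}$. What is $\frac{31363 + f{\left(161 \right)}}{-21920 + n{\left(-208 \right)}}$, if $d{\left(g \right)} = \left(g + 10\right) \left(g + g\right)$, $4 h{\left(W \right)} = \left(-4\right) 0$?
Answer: $- \frac{31363}{21919} \approx -1.4309$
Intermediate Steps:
$n{\left(B \right)} = 1$
$h{\left(W \right)} = 0$ ($h{\left(W \right)} = \frac{\left(-4\right) 0}{4} = \frac{1}{4} \cdot 0 = 0$)
$d{\left(g \right)} = 2 g \left(10 + g\right)$ ($d{\left(g \right)} = \left(10 + g\right) 2 g = 2 g \left(10 + g\right)$)
$f{\left(A \right)} = 0$ ($f{\left(A \right)} = 2 \cdot 0 \left(10 + 0\right) = 2 \cdot 0 \cdot 10 = 0$)
$\frac{31363 + f{\left(161 \right)}}{-21920 + n{\left(-208 \right)}} = \frac{31363 + 0}{-21920 + 1} = \frac{31363}{-21919} = 31363 \left(- \frac{1}{21919}\right) = - \frac{31363}{21919}$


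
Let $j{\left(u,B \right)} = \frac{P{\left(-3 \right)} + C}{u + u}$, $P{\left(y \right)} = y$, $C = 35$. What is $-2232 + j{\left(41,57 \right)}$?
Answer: $- \frac{91496}{41} \approx -2231.6$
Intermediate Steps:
$j{\left(u,B \right)} = \frac{16}{u}$ ($j{\left(u,B \right)} = \frac{-3 + 35}{u + u} = \frac{32}{2 u} = 32 \frac{1}{2 u} = \frac{16}{u}$)
$-2232 + j{\left(41,57 \right)} = -2232 + \frac{16}{41} = - \frac{91496}{41}$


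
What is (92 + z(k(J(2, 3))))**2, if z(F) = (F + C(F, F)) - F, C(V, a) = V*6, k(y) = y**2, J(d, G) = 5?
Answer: 58564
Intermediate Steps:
C(V, a) = 6*V
z(F) = 6*F (z(F) = (F + 6*F) - F = 7*F - F = 6*F)
(92 + z(k(J(2, 3))))**2 = (92 + 6*5**2)**2 = (92 + 6*25)**2 = (92 + 150)**2 = 242**2 = 58564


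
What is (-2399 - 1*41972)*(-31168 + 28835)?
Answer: 103517543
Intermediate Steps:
(-2399 - 1*41972)*(-31168 + 28835) = (-2399 - 41972)*(-2333) = -44371*(-2333) = 103517543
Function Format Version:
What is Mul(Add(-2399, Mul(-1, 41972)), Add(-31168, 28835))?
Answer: 103517543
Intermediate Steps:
Mul(Add(-2399, Mul(-1, 41972)), Add(-31168, 28835)) = Mul(Add(-2399, -41972), -2333) = Mul(-44371, -2333) = 103517543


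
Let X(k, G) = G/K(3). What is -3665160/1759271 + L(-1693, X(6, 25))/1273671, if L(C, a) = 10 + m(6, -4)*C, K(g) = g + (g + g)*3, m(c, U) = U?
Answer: -4656276626438/2240732453841 ≈ -2.0780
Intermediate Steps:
K(g) = 7*g (K(g) = g + (2*g)*3 = g + 6*g = 7*g)
X(k, G) = G/21 (X(k, G) = G/((7*3)) = G/21)
L(C, a) = 10 - 4*C
-3665160/1759271 + L(-1693, X(6, 25))/1273671 = -3665160/1759271 + (10 - 4*(-1693))/1273671 = -3665160*1/1759271 + (10 + 6772)*(1/1273671) = -3665160/1759271 + 6782*(1/1273671) = -3665160/1759271 + 6782/1273671 = -4656276626438/2240732453841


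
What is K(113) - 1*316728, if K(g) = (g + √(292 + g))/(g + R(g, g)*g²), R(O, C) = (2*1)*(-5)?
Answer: -357585913/1129 - 9*√5/127577 ≈ -3.1673e+5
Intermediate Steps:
R(O, C) = -10 (R(O, C) = 2*(-5) = -10)
K(g) = (g + √(292 + g))/(g - 10*g²)
K(113) - 1*316728 = (113 + √(292 + 113))/(113*(1 - 10*113)) - 1*316728 = (113 + √405)/(113*(1 - 1130)) - 316728 = (1/113)*(113 + 9*√5)/(-1129) - 316728 = (1/113)*(-1/1129)*(113 + 9*√5) - 316728 = (-1/1129 - 9*√5/127577) - 316728 = -357585913/1129 - 9*√5/127577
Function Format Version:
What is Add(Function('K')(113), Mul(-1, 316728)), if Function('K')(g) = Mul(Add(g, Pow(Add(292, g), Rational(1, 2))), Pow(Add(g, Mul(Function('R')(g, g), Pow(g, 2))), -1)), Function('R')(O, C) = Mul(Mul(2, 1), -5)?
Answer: Add(Rational(-357585913, 1129), Mul(Rational(-9, 127577), Pow(5, Rational(1, 2)))) ≈ -3.1673e+5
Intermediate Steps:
Function('R')(O, C) = -10 (Function('R')(O, C) = Mul(2, -5) = -10)
Function('K')(g) = Mul(Pow(Add(g, Mul(-10, Pow(g, 2))), -1), Add(g, Pow(Add(292, g), Rational(1, 2)))) (Function('K')(g) = Mul(Add(g, Pow(Add(292, g), Rational(1, 2))), Pow(Add(g, Mul(-10, Pow(g, 2))), -1)) = Mul(Pow(Add(g, Mul(-10, Pow(g, 2))), -1), Add(g, Pow(Add(292, g), Rational(1, 2)))))
Add(Function('K')(113), Mul(-1, 316728)) = Add(Mul(Pow(113, -1), Pow(Add(1, Mul(-10, 113)), -1), Add(113, Pow(Add(292, 113), Rational(1, 2)))), Mul(-1, 316728)) = Add(Mul(Rational(1, 113), Pow(Add(1, -1130), -1), Add(113, Pow(405, Rational(1, 2)))), -316728) = Add(Mul(Rational(1, 113), Pow(-1129, -1), Add(113, Mul(9, Pow(5, Rational(1, 2))))), -316728) = Add(Mul(Rational(1, 113), Rational(-1, 1129), Add(113, Mul(9, Pow(5, Rational(1, 2))))), -316728) = Add(Add(Rational(-1, 1129), Mul(Rational(-9, 127577), Pow(5, Rational(1, 2)))), -316728) = Add(Rational(-357585913, 1129), Mul(Rational(-9, 127577), Pow(5, Rational(1, 2))))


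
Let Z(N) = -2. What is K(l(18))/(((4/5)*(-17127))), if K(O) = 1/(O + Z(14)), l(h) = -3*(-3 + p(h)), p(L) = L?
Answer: 5/3219876 ≈ 1.5529e-6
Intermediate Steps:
l(h) = 9 - 3*h (l(h) = -3*(-3 + h) = 9 - 3*h)
K(O) = 1/(-2 + O) (K(O) = 1/(O - 2) = 1/(-2 + O))
K(l(18))/(((4/5)*(-17127))) = 1/((-2 + (9 - 3*18))*(((4/5)*(-17127)))) = 1/((-2 + (9 - 54))*(((4*(⅕))*(-17127)))) = 1/((-2 - 45)*(((⅘)*(-17127)))) = 1/((-47)*(-68508/5)) = -1/47*(-5/68508) = 5/3219876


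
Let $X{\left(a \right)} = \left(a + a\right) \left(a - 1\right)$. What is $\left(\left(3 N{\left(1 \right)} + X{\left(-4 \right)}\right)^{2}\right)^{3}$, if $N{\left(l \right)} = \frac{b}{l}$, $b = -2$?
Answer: $1544804416$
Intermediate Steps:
$N{\left(l \right)} = - \frac{2}{l}$
$X{\left(a \right)} = 2 a \left(-1 + a\right)$
$\left(\left(3 N{\left(1 \right)} + X{\left(-4 \right)}\right)^{2}\right)^{3} = \left(\left(3 \left(- \frac{2}{1}\right) + 2 \left(-4\right) \left(-1 - 4\right)\right)^{2}\right)^{3} = \left(\left(3 \left(\left(-2\right) 1\right) + 2 \left(-4\right) \left(-5\right)\right)^{2}\right)^{3} = \left(\left(3 \left(-2\right) + 40\right)^{2}\right)^{3} = \left(\left(-6 + 40\right)^{2}\right)^{3} = \left(34^{2}\right)^{3} = 1156^{3} = 1544804416$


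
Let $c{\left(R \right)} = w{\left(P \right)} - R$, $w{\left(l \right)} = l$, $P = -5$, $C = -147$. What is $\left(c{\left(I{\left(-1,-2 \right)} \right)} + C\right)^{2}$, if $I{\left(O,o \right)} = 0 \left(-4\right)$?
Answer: $23104$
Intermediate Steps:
$I{\left(O,o \right)} = 0$
$c{\left(R \right)} = -5 - R$
$\left(c{\left(I{\left(-1,-2 \right)} \right)} + C\right)^{2} = \left(\left(-5 - 0\right) - 147\right)^{2} = \left(\left(-5 + 0\right) - 147\right)^{2} = \left(-5 - 147\right)^{2} = \left(-152\right)^{2} = 23104$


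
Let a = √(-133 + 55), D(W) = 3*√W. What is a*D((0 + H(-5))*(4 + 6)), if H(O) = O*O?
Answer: 30*I*√195 ≈ 418.93*I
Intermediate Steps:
H(O) = O²
a = I*√78 (a = √(-78) = I*√78 ≈ 8.8318*I)
a*D((0 + H(-5))*(4 + 6)) = (I*√78)*(3*√((0 + (-5)²)*(4 + 6))) = (I*√78)*(3*√((0 + 25)*10)) = (I*√78)*(3*√(25*10)) = (I*√78)*(3*√250) = (I*√78)*(3*(5*√10)) = (I*√78)*(15*√10) = 30*I*√195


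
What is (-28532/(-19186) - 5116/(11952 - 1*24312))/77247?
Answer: 56351387/2289784155390 ≈ 2.4610e-5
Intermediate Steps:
(-28532/(-19186) - 5116/(11952 - 1*24312))/77247 = (-28532*(-1/19186) - 5116/(11952 - 24312))*(1/77247) = (14266/9593 - 5116/(-12360))*(1/77247) = (14266/9593 - 5116*(-1/12360))*(1/77247) = (14266/9593 + 1279/3090)*(1/77247) = (56351387/29642370)*(1/77247) = 56351387/2289784155390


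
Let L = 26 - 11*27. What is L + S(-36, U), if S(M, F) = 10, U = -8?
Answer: -261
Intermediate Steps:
L = -271 (L = 26 - 297 = -271)
L + S(-36, U) = -271 + 10 = -261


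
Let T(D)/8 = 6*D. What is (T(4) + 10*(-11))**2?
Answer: 6724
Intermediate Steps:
T(D) = 48*D (T(D) = 8*(6*D) = 48*D)
(T(4) + 10*(-11))**2 = (48*4 + 10*(-11))**2 = (192 - 110)**2 = 82**2 = 6724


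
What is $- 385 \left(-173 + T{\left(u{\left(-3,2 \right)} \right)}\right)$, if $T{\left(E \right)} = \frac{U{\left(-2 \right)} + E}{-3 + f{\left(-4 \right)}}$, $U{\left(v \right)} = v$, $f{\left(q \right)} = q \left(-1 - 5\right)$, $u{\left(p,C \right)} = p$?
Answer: $\frac{200090}{3} \approx 66697.0$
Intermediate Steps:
$f{\left(q \right)} = - 6 q$ ($f{\left(q \right)} = q \left(-6\right) = - 6 q$)
$T{\left(E \right)} = - \frac{2}{21} + \frac{E}{21}$ ($T{\left(E \right)} = \frac{-2 + E}{-3 - -24} = \frac{-2 + E}{-3 + 24} = \frac{-2 + E}{21} = \left(-2 + E\right) \frac{1}{21} = - \frac{2}{21} + \frac{E}{21}$)
$- 385 \left(-173 + T{\left(u{\left(-3,2 \right)} \right)}\right) = - 385 \left(-173 + \left(- \frac{2}{21} + \frac{1}{21} \left(-3\right)\right)\right) = - 385 \left(-173 - \frac{5}{21}\right) = \left(-385\right) \left(- \frac{3638}{21}\right) = \frac{200090}{3}$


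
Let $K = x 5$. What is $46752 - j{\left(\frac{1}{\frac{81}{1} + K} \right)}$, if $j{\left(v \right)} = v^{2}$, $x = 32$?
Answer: $\frac{2715402911}{58081} \approx 46752.0$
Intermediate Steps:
$K = 160$ ($K = 32 \cdot 5 = 160$)
$46752 - j{\left(\frac{1}{\frac{81}{1} + K} \right)} = 46752 - \left(\frac{1}{\frac{81}{1} + 160}\right)^{2} = 46752 - \left(\frac{1}{81 \cdot 1 + 160}\right)^{2} = 46752 - \left(\frac{1}{81 + 160}\right)^{2} = 46752 - \left(\frac{1}{241}\right)^{2} = 46752 - \frac{1}{58081} = \frac{2715402911}{58081}$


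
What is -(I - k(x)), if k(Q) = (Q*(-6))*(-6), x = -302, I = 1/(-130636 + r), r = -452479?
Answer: -6339626279/583115 ≈ -10872.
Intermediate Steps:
I = -1/583115 (I = 1/(-130636 - 452479) = 1/(-583115) = -1/583115 ≈ -1.7149e-6)
k(Q) = 36*Q (k(Q) = -6*Q*(-6) = 36*Q)
-(I - k(x)) = -(-1/583115 - 36*(-302)) = -(-1/583115 - 1*(-10872)) = -(-1/583115 + 10872) = -1*6339626279/583115 = -6339626279/583115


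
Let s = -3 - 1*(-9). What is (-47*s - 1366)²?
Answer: 2715904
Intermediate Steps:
s = 6 (s = -3 + 9 = 6)
(-47*s - 1366)² = (-47*6 - 1366)² = (-282 - 1366)² = (-1648)² = 2715904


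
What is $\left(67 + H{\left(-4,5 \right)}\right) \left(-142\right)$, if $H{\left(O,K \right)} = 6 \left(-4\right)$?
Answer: $-6106$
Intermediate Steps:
$H{\left(O,K \right)} = -24$
$\left(67 + H{\left(-4,5 \right)}\right) \left(-142\right) = \left(67 - 24\right) \left(-142\right) = 43 \left(-142\right) = -6106$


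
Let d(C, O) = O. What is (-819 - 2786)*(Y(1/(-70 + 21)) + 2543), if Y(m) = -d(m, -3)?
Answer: -9178330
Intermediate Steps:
Y(m) = 3 (Y(m) = -1*(-3) = 3)
(-819 - 2786)*(Y(1/(-70 + 21)) + 2543) = (-819 - 2786)*(3 + 2543) = -3605*2546 = -9178330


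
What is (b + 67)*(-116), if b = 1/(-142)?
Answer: -551754/71 ≈ -7771.2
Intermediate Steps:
b = -1/142 ≈ -0.0070423
(b + 67)*(-116) = (-1/142 + 67)*(-116) = (9513/142)*(-116) = -551754/71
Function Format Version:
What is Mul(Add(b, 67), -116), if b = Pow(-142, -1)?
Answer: Rational(-551754, 71) ≈ -7771.2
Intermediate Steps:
b = Rational(-1, 142) ≈ -0.0070423
Mul(Add(b, 67), -116) = Mul(Add(Rational(-1, 142), 67), -116) = Mul(Rational(9513, 142), -116) = Rational(-551754, 71)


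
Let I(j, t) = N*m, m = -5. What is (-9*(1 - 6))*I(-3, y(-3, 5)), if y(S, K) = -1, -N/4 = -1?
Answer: -900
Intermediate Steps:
N = 4 (N = -4*(-1) = 4)
I(j, t) = -20 (I(j, t) = 4*(-5) = -20)
(-9*(1 - 6))*I(-3, y(-3, 5)) = -9*(1 - 6)*(-20) = -9*(-5)*(-20) = 45*(-20) = -900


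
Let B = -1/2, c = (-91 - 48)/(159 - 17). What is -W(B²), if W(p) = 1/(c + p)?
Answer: 284/207 ≈ 1.3720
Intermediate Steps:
c = -139/142 ≈ -0.97887
B = -½ (B = -1*½ = -½ ≈ -0.50000)
W(p) = 1/(-139/142 + p)
-W(B²) = -142/(-139 + 142*(-½)²) = -142/(-139 + 142*(¼)) = -142/(-139 + 71/2) = -142/(-207/2) = -142*(-2)/207 = -1*(-284/207) = 284/207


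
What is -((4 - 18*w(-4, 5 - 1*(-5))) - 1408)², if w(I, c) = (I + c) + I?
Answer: -2073600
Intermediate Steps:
w(I, c) = c + 2*I
-((4 - 18*w(-4, 5 - 1*(-5))) - 1408)² = -((4 - 18*((5 - 1*(-5)) + 2*(-4))) - 1408)² = -((4 - 18*((5 + 5) - 8)) - 1408)² = -((4 - 18*(10 - 8)) - 1408)² = -((4 - 18*2) - 1408)² = -((4 - 36) - 1408)² = -(-32 - 1408)² = -1*(-1440)² = -1*2073600 = -2073600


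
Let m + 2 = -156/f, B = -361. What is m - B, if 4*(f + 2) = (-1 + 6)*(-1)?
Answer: 407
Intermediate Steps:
f = -13/4 (f = -2 + ((-1 + 6)*(-1))/4 = -2 + (5*(-1))/4 = -2 + (¼)*(-5) = -2 - 5/4 = -13/4 ≈ -3.2500)
m = 46 (m = -2 - 156/(-13/4) = -2 - 156*(-4/13) = -2 + 48 = 46)
m - B = 46 - 1*(-361) = 46 + 361 = 407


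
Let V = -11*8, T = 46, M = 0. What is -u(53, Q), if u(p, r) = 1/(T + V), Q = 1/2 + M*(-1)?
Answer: 1/42 ≈ 0.023810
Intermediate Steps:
V = -88
Q = ½ (Q = 1/2 + 0*(-1) = ½ + 0 = ½ ≈ 0.50000)
u(p, r) = -1/42 (u(p, r) = 1/(46 - 88) = 1/(-42) = -1/42)
-u(53, Q) = -1*(-1/42) = 1/42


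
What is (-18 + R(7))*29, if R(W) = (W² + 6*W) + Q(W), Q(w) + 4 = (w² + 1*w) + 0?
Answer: 3625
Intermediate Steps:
Q(w) = -4 + w + w² (Q(w) = -4 + ((w² + 1*w) + 0) = -4 + ((w² + w) + 0) = -4 + ((w + w²) + 0) = -4 + (w + w²) = -4 + w + w²)
R(W) = -4 + 2*W² + 7*W (R(W) = (W² + 6*W) + (-4 + W + W²) = -4 + 2*W² + 7*W)
(-18 + R(7))*29 = (-18 + (-4 + 2*7² + 7*7))*29 = (-18 + (-4 + 2*49 + 49))*29 = (-18 + (-4 + 98 + 49))*29 = (-18 + 143)*29 = 125*29 = 3625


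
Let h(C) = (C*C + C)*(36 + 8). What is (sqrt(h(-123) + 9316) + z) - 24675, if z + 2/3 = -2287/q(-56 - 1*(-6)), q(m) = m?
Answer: -3694489/150 + 2*sqrt(167395) ≈ -23812.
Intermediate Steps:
h(C) = 44*C + 44*C**2 (h(C) = (C**2 + C)*44 = (C + C**2)*44 = 44*C + 44*C**2)
z = 6761/150 (z = -2/3 - 2287/(-56 - 1*(-6)) = -2/3 - 2287/(-56 + 6) = -2/3 - 2287/(-50) = -2/3 - 2287*(-1/50) = -2/3 + 2287/50 = 6761/150 ≈ 45.073)
(sqrt(h(-123) + 9316) + z) - 24675 = (sqrt(44*(-123)*(1 - 123) + 9316) + 6761/150) - 24675 = (sqrt(44*(-123)*(-122) + 9316) + 6761/150) - 24675 = (sqrt(660264 + 9316) + 6761/150) - 24675 = (sqrt(669580) + 6761/150) - 24675 = (2*sqrt(167395) + 6761/150) - 24675 = (6761/150 + 2*sqrt(167395)) - 24675 = -3694489/150 + 2*sqrt(167395)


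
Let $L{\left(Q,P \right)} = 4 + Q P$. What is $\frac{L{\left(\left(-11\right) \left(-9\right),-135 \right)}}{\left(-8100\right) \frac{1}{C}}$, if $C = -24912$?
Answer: $- \frac{9245812}{225} \approx -41093.0$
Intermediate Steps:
$L{\left(Q,P \right)} = 4 + P Q$
$\frac{L{\left(\left(-11\right) \left(-9\right),-135 \right)}}{\left(-8100\right) \frac{1}{C}} = \frac{4 - 135 \left(\left(-11\right) \left(-9\right)\right)}{\left(-8100\right) \frac{1}{-24912}} = \frac{4 - 13365}{\left(-8100\right) \left(- \frac{1}{24912}\right)} = \frac{4 - 13365}{\frac{225}{692}} = \left(-13361\right) \frac{692}{225} = - \frac{9245812}{225}$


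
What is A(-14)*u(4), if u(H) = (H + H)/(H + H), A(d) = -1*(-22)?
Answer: 22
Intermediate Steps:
A(d) = 22
u(H) = 1 (u(H) = (2*H)/((2*H)) = (2*H)*(1/(2*H)) = 1)
A(-14)*u(4) = 22*1 = 22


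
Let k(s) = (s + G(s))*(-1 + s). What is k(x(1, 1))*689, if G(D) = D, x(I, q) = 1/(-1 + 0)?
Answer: 2756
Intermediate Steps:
x(I, q) = -1 (x(I, q) = 1/(-1) = -1)
k(s) = 2*s*(-1 + s) (k(s) = (s + s)*(-1 + s) = (2*s)*(-1 + s) = 2*s*(-1 + s))
k(x(1, 1))*689 = (2*(-1)*(-1 - 1))*689 = (2*(-1)*(-2))*689 = 4*689 = 2756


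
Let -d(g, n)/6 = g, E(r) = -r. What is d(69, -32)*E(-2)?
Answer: -828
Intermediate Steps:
d(g, n) = -6*g
d(69, -32)*E(-2) = (-6*69)*(-1*(-2)) = -414*2 = -828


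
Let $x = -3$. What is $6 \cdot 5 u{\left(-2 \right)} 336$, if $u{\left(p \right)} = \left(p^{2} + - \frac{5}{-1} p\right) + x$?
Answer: $-90720$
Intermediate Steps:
$u{\left(p \right)} = -3 + p^{2} + 5 p$ ($u{\left(p \right)} = \left(p^{2} + - \frac{5}{-1} p\right) - 3 = \left(p^{2} + \left(-5\right) \left(-1\right) p\right) - 3 = \left(p^{2} + 5 p\right) - 3 = -3 + p^{2} + 5 p$)
$6 \cdot 5 u{\left(-2 \right)} 336 = 6 \cdot 5 \left(-3 + \left(-2\right)^{2} + 5 \left(-2\right)\right) 336 = 30 \left(-3 + 4 - 10\right) 336 = 30 \left(-9\right) 336 = \left(-270\right) 336 = -90720$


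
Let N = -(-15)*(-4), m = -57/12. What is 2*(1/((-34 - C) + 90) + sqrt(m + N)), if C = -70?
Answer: 1/63 + I*sqrt(259) ≈ 0.015873 + 16.093*I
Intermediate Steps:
m = -19/4 (m = -57*1/12 = -19/4 ≈ -4.7500)
N = -60 (N = -3*20 = -60)
2*(1/((-34 - C) + 90) + sqrt(m + N)) = 2*(1/((-34 - 1*(-70)) + 90) + sqrt(-19/4 - 60)) = 2*(1/((-34 + 70) + 90) + sqrt(-259/4)) = 2*(1/(36 + 90) + I*sqrt(259)/2) = 2*(1/126 + I*sqrt(259)/2) = 1/63 + I*sqrt(259)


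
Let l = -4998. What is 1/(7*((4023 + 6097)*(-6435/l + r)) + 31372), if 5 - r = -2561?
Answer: 119/21645864328 ≈ 5.4976e-9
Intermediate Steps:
r = 2566 (r = 5 - 1*(-2561) = 5 + 2561 = 2566)
1/(7*((4023 + 6097)*(-6435/l + r)) + 31372) = 1/(7*((4023 + 6097)*(-6435/(-4998) + 2566)) + 31372) = 1/(7*(10120*(-6435*(-1/4998) + 2566)) + 31372) = 1/(7*(10120*(2145/1666 + 2566)) + 31372) = 1/(7*(10120*(4277101/1666)) + 31372) = 1/(7*(21642131060/833) + 31372) = 1/(21642131060/119 + 31372) = 1/(21645864328/119) = 119/21645864328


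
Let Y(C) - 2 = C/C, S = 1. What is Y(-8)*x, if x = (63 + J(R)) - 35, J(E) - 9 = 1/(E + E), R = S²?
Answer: 225/2 ≈ 112.50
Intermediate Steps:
R = 1 (R = 1² = 1)
J(E) = 9 + 1/(2*E) (J(E) = 9 + 1/(E + E) = 9 + 1/(2*E))
x = 75/2 (x = (63 + (9 + (½)/1)) - 35 = (63 + (9 + (½)*1)) - 35 = (63 + (9 + ½)) - 35 = (63 + 19/2) - 35 = 145/2 - 35 = 75/2 ≈ 37.500)
Y(C) = 3 (Y(C) = 2 + C/C = 2 + 1 = 3)
Y(-8)*x = 3*(75/2) = 225/2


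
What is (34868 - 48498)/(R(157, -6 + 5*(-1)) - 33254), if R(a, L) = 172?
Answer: 6815/16541 ≈ 0.41201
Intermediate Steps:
(34868 - 48498)/(R(157, -6 + 5*(-1)) - 33254) = (34868 - 48498)/(172 - 33254) = -13630/(-33082) = -13630*(-1/33082) = 6815/16541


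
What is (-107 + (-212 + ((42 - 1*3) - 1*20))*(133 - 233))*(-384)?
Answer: -7370112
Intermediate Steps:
(-107 + (-212 + ((42 - 1*3) - 1*20))*(133 - 233))*(-384) = (-107 + (-212 + ((42 - 3) - 20))*(-100))*(-384) = (-107 + (-212 + (39 - 20))*(-100))*(-384) = (-107 + (-212 + 19)*(-100))*(-384) = (-107 - 193*(-100))*(-384) = (-107 + 19300)*(-384) = 19193*(-384) = -7370112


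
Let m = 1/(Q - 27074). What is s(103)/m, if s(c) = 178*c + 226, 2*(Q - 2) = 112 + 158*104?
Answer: -348928000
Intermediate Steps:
Q = 8274 (Q = 2 + (112 + 158*104)/2 = 2 + (112 + 16432)/2 = 2 + (1/2)*16544 = 2 + 8272 = 8274)
s(c) = 226 + 178*c
m = -1/18800 (m = 1/(8274 - 27074) = 1/(-18800) = -1/18800 ≈ -5.3191e-5)
s(103)/m = (226 + 178*103)/(-1/18800) = (226 + 18334)*(-18800) = 18560*(-18800) = -348928000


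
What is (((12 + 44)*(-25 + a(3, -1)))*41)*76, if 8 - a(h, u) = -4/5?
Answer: -14134176/5 ≈ -2.8268e+6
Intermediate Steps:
a(h, u) = 44/5 (a(h, u) = 8 - (-4)/5 = 8 - 1*(-⅘) = 8 + ⅘ = 44/5)
(((12 + 44)*(-25 + a(3, -1)))*41)*76 = (((12 + 44)*(-25 + 44/5))*41)*76 = ((56*(-81/5))*41)*76 = -4536/5*41*76 = -185976/5*76 = -14134176/5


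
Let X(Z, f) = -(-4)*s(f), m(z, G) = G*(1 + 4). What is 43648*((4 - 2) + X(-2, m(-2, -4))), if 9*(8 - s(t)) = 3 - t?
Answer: 9340672/9 ≈ 1.0379e+6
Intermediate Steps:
s(t) = 23/3 + t/9 (s(t) = 8 - (3 - t)/9 = 8 + (-1/3 + t/9) = 23/3 + t/9)
m(z, G) = 5*G (m(z, G) = G*5 = 5*G)
X(Z, f) = 92/3 + 4*f/9 (X(Z, f) = -(-4)*(23/3 + f/9) = -(-92/3 - 4*f/9) = 92/3 + 4*f/9)
43648*((4 - 2) + X(-2, m(-2, -4))) = 43648*((4 - 2) + (92/3 + 4*(5*(-4))/9)) = 43648*(2 + (92/3 + (4/9)*(-20))) = 43648*(2 + (92/3 - 80/9)) = 43648*(2 + 196/9) = 43648*(214/9) = 9340672/9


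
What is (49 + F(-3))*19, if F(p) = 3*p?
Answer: 760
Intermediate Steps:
(49 + F(-3))*19 = (49 + 3*(-3))*19 = (49 - 9)*19 = 40*19 = 760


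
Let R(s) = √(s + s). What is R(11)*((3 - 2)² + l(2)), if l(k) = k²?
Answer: 5*√22 ≈ 23.452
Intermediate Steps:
R(s) = √2*√s (R(s) = √(2*s) = √2*√s)
R(11)*((3 - 2)² + l(2)) = (√2*√11)*((3 - 2)² + 2²) = √22*(1² + 4) = √22*(1 + 4) = √22*5 = 5*√22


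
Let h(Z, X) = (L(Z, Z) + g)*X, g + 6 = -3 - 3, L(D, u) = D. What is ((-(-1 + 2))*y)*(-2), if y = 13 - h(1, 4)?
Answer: 114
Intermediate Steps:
g = -12 (g = -6 + (-3 - 3) = -6 - 6 = -12)
h(Z, X) = X*(-12 + Z) (h(Z, X) = (Z - 12)*X = (-12 + Z)*X = X*(-12 + Z))
y = 57 (y = 13 - 4*(-12 + 1) = 13 - 4*(-11) = 13 - 1*(-44) = 13 + 44 = 57)
((-(-1 + 2))*y)*(-2) = (-(-1 + 2)*57)*(-2) = (-1*1*57)*(-2) = -1*57*(-2) = -57*(-2) = 114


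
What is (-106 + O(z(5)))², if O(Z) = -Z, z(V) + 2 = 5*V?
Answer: 16641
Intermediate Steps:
z(V) = -2 + 5*V
(-106 + O(z(5)))² = (-106 - (-2 + 5*5))² = (-106 - (-2 + 25))² = (-106 - 1*23)² = (-106 - 23)² = (-129)² = 16641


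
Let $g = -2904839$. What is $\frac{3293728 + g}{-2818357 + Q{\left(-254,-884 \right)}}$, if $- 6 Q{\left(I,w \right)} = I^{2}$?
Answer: $- \frac{1166667}{8487329} \approx -0.13746$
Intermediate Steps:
$Q{\left(I,w \right)} = - \frac{I^{2}}{6}$
$\frac{3293728 + g}{-2818357 + Q{\left(-254,-884 \right)}} = \frac{3293728 - 2904839}{-2818357 - \frac{\left(-254\right)^{2}}{6}} = \frac{388889}{-2818357 - \frac{32258}{3}} = \frac{388889}{- \frac{8487329}{3}} = 388889 \left(- \frac{3}{8487329}\right) = - \frac{1166667}{8487329}$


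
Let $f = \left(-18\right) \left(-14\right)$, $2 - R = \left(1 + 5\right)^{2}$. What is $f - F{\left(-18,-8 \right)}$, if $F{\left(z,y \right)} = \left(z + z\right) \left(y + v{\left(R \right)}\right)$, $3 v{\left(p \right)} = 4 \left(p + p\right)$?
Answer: $-3300$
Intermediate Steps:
$R = -34$ ($R = 2 - \left(1 + 5\right)^{2} = 2 - 6^{2} = 2 - 36 = -34$)
$v{\left(p \right)} = \frac{8 p}{3}$ ($v{\left(p \right)} = \frac{4 \left(p + p\right)}{3} = \frac{4 \cdot 2 p}{3} = \frac{8 p}{3}$)
$f = 252$
$F{\left(z,y \right)} = 2 z \left(- \frac{272}{3} + y\right)$ ($F{\left(z,y \right)} = \left(z + z\right) \left(y + \frac{8}{3} \left(-34\right)\right) = 2 z \left(y - \frac{272}{3}\right) = 2 z \left(- \frac{272}{3} + y\right)$)
$f - F{\left(-18,-8 \right)} = 252 - \frac{2}{3} \left(-18\right) \left(-272 + 3 \left(-8\right)\right) = 252 - \frac{2}{3} \left(-18\right) \left(-272 - 24\right) = 252 - \frac{2}{3} \left(-18\right) \left(-296\right) = 252 - 3552 = -3300$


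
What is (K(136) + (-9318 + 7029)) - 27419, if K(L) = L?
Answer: -29572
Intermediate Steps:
(K(136) + (-9318 + 7029)) - 27419 = (136 + (-9318 + 7029)) - 27419 = (136 - 2289) - 27419 = -2153 - 27419 = -29572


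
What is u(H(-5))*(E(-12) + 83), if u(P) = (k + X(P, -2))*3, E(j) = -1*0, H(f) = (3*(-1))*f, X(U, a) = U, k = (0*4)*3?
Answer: 3735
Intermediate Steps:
k = 0 (k = 0*3 = 0)
H(f) = -3*f
E(j) = 0
u(P) = 3*P (u(P) = (0 + P)*3 = P*3 = 3*P)
u(H(-5))*(E(-12) + 83) = (3*(-3*(-5)))*(0 + 83) = (3*15)*83 = 45*83 = 3735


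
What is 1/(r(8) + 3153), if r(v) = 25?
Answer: 1/3178 ≈ 0.00031466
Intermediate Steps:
1/(r(8) + 3153) = 1/(25 + 3153) = 1/3178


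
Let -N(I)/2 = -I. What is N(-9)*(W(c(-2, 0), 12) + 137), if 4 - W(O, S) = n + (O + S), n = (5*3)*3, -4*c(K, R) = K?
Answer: -1503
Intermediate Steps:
c(K, R) = -K/4
n = 45 (n = 15*3 = 45)
N(I) = 2*I (N(I) = -(-2)*I = 2*I)
W(O, S) = -41 - O - S (W(O, S) = 4 - (45 + (O + S)) = 4 - (45 + O + S) = 4 + (-45 - O - S) = -41 - O - S)
N(-9)*(W(c(-2, 0), 12) + 137) = (2*(-9))*((-41 - (-1)*(-2)/4 - 1*12) + 137) = -18*((-41 - 1*1/2 - 12) + 137) = -18*((-41 - 1/2 - 12) + 137) = -18*(-107/2 + 137) = -18*167/2 = -1503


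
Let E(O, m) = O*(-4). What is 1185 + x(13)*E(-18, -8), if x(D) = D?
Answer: 2121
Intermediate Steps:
E(O, m) = -4*O
1185 + x(13)*E(-18, -8) = 1185 + 13*(-4*(-18)) = 1185 + 13*72 = 1185 + 936 = 2121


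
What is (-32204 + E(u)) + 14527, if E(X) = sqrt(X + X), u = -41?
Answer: -17677 + I*sqrt(82) ≈ -17677.0 + 9.0554*I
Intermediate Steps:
E(X) = sqrt(2)*sqrt(X) (E(X) = sqrt(2*X) = sqrt(2)*sqrt(X))
(-32204 + E(u)) + 14527 = (-32204 + sqrt(2)*sqrt(-41)) + 14527 = (-32204 + sqrt(2)*(I*sqrt(41))) + 14527 = (-32204 + I*sqrt(82)) + 14527 = -17677 + I*sqrt(82)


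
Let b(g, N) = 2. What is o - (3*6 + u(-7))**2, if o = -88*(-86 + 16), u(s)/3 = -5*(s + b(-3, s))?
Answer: -2489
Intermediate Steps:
u(s) = -30 - 15*s (u(s) = 3*(-5*(s + 2)) = 3*(-5*(2 + s)) = 3*(-10 - 5*s) = -30 - 15*s)
o = 6160 (o = -88*(-70) = 6160)
o - (3*6 + u(-7))**2 = 6160 - (3*6 + (-30 - 15*(-7)))**2 = 6160 - (18 + (-30 + 105))**2 = 6160 - (18 + 75)**2 = 6160 - 1*93**2 = 6160 - 1*8649 = 6160 - 8649 = -2489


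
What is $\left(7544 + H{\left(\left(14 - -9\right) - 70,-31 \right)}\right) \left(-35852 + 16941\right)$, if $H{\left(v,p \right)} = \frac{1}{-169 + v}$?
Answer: $- \frac{30815531233}{216} \approx -1.4266 \cdot 10^{8}$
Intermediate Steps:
$\left(7544 + H{\left(\left(14 - -9\right) - 70,-31 \right)}\right) \left(-35852 + 16941\right) = \left(7544 + \frac{1}{-169 + \left(\left(14 - -9\right) - 70\right)}\right) \left(-35852 + 16941\right) = \left(7544 + \frac{1}{-169 + \left(\left(14 + 9\right) - 70\right)}\right) \left(-18911\right) = \left(7544 + \frac{1}{-169 + \left(23 - 70\right)}\right) \left(-18911\right) = \left(7544 + \frac{1}{-169 - 47}\right) \left(-18911\right) = \left(7544 + \frac{1}{-216}\right) \left(-18911\right) = \left(7544 - \frac{1}{216}\right) \left(-18911\right) = \frac{1629503}{216} \left(-18911\right) = - \frac{30815531233}{216}$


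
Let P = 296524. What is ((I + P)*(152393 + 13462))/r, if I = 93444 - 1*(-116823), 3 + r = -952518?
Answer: -28017940435/317507 ≈ -88244.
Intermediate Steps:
r = -952521 (r = -3 - 952518 = -952521)
I = 210267 (I = 93444 + 116823 = 210267)
((I + P)*(152393 + 13462))/r = ((210267 + 296524)*(152393 + 13462))/(-952521) = (506791*165855)*(-1/952521) = 84053821305*(-1/952521) = -28017940435/317507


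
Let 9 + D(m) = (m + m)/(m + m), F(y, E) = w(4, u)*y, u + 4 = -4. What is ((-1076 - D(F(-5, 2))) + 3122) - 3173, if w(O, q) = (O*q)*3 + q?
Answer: -1119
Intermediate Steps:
u = -8 (u = -4 - 4 = -8)
w(O, q) = q + 3*O*q (w(O, q) = 3*O*q + q = q + 3*O*q)
F(y, E) = -104*y (F(y, E) = (-8*(1 + 3*4))*y = (-8*(1 + 12))*y = (-8*13)*y = -104*y)
D(m) = -8 (D(m) = -9 + (m + m)/(m + m) = -9 + (2*m)/((2*m)) = -9 + (2*m)*(1/(2*m)) = -9 + 1 = -8)
((-1076 - D(F(-5, 2))) + 3122) - 3173 = ((-1076 - 1*(-8)) + 3122) - 3173 = ((-1076 + 8) + 3122) - 3173 = (-1068 + 3122) - 3173 = 2054 - 3173 = -1119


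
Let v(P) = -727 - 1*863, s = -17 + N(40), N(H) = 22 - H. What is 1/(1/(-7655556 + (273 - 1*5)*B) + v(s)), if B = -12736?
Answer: -11068804/17599398361 ≈ -0.00062893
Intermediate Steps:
s = -35 (s = -17 + (22 - 1*40) = -17 + (22 - 40) = -17 - 18 = -35)
v(P) = -1590 (v(P) = -727 - 863 = -1590)
1/(1/(-7655556 + (273 - 1*5)*B) + v(s)) = 1/(1/(-7655556 + (273 - 1*5)*(-12736)) - 1590) = 1/(1/(-7655556 + (273 - 5)*(-12736)) - 1590) = 1/(1/(-7655556 + 268*(-12736)) - 1590) = 1/(1/(-7655556 - 3413248) - 1590) = 1/(1/(-11068804) - 1590) = 1/(-1/11068804 - 1590) = 1/(-17599398361/11068804) = -11068804/17599398361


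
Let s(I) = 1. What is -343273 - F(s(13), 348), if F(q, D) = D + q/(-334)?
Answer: -114769413/334 ≈ -3.4362e+5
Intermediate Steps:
F(q, D) = D - q/334 (F(q, D) = D + q*(-1/334) = D - q/334)
-343273 - F(s(13), 348) = -343273 - (348 - 1/334*1) = -343273 - (348 - 1/334) = -343273 - 1*116231/334 = -343273 - 116231/334 = -114769413/334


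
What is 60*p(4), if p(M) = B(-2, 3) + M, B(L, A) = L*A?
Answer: -120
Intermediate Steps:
B(L, A) = A*L
p(M) = -6 + M (p(M) = 3*(-2) + M = -6 + M)
60*p(4) = 60*(-6 + 4) = 60*(-2) = -120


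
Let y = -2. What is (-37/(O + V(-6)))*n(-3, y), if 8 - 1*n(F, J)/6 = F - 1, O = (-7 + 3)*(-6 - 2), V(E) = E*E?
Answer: -666/17 ≈ -39.176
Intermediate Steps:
V(E) = E²
O = 32 (O = -4*(-8) = 32)
n(F, J) = 54 - 6*F (n(F, J) = 48 - 6*(F - 1) = 48 - 6*(-1 + F) = 48 + (6 - 6*F) = 54 - 6*F)
(-37/(O + V(-6)))*n(-3, y) = (-37/(32 + (-6)²))*(54 - 6*(-3)) = (-37/(32 + 36))*(54 + 18) = (-37/68)*72 = ((1/68)*(-37))*72 = -37/68*72 = -666/17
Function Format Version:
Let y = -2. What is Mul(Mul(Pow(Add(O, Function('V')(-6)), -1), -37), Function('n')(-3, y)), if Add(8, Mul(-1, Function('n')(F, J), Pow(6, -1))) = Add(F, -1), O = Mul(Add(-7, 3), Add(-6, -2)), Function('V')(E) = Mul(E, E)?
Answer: Rational(-666, 17) ≈ -39.176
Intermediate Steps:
Function('V')(E) = Pow(E, 2)
O = 32 (O = Mul(-4, -8) = 32)
Function('n')(F, J) = Add(54, Mul(-6, F)) (Function('n')(F, J) = Add(48, Mul(-6, Add(F, -1))) = Add(48, Mul(-6, Add(-1, F))) = Add(48, Add(6, Mul(-6, F))) = Add(54, Mul(-6, F)))
Mul(Mul(Pow(Add(O, Function('V')(-6)), -1), -37), Function('n')(-3, y)) = Mul(Mul(Pow(Add(32, Pow(-6, 2)), -1), -37), Add(54, Mul(-6, -3))) = Mul(Mul(Pow(Add(32, 36), -1), -37), Add(54, 18)) = Mul(Mul(Pow(68, -1), -37), 72) = Mul(Mul(Rational(1, 68), -37), 72) = Mul(Rational(-37, 68), 72) = Rational(-666, 17)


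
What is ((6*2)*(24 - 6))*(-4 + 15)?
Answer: 2376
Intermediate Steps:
((6*2)*(24 - 6))*(-4 + 15) = (12*18)*11 = 216*11 = 2376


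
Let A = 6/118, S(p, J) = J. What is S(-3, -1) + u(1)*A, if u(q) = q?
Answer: -56/59 ≈ -0.94915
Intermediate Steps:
A = 3/59 (A = 6*(1/118) = 3/59 ≈ 0.050847)
S(-3, -1) + u(1)*A = -1 + 1*(3/59) = -1 + 3/59 = -56/59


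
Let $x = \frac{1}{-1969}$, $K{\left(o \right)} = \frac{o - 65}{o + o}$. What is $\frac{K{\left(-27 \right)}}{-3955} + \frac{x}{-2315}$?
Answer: $- \frac{8382881}{19470044979} \approx -0.00043055$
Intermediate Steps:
$K{\left(o \right)} = \frac{-65 + o}{2 o}$
$x = - \frac{1}{1969} \approx -0.00050787$
$\frac{K{\left(-27 \right)}}{-3955} + \frac{x}{-2315} = \frac{\frac{1}{2} \frac{1}{-27} \left(-65 - 27\right)}{-3955} - \frac{1}{1969 \left(-2315\right)} = \frac{1}{2} \left(- \frac{1}{27}\right) \left(-92\right) \left(- \frac{1}{3955}\right) - - \frac{1}{4558235} = \frac{46}{27} \left(- \frac{1}{3955}\right) + \frac{1}{4558235} = - \frac{46}{106785} + \frac{1}{4558235} = - \frac{8382881}{19470044979}$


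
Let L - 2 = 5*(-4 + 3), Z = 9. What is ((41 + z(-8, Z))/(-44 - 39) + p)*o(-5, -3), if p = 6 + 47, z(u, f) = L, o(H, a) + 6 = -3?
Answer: -39249/83 ≈ -472.88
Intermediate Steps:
o(H, a) = -9 (o(H, a) = -6 - 3 = -9)
L = -3 (L = 2 + 5*(-4 + 3) = 2 + 5*(-1) = 2 - 5 = -3)
z(u, f) = -3
p = 53
((41 + z(-8, Z))/(-44 - 39) + p)*o(-5, -3) = ((41 - 3)/(-44 - 39) + 53)*(-9) = (38/(-83) + 53)*(-9) = (38*(-1/83) + 53)*(-9) = (-38/83 + 53)*(-9) = (4361/83)*(-9) = -39249/83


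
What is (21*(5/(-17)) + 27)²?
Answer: 125316/289 ≈ 433.62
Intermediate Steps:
(21*(5/(-17)) + 27)² = (21*(5*(-1/17)) + 27)² = (21*(-5/17) + 27)² = (-105/17 + 27)² = (354/17)² = 125316/289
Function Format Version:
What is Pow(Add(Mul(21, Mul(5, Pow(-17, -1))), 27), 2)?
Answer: Rational(125316, 289) ≈ 433.62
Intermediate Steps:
Pow(Add(Mul(21, Mul(5, Pow(-17, -1))), 27), 2) = Pow(Add(Mul(21, Mul(5, Rational(-1, 17))), 27), 2) = Pow(Add(Mul(21, Rational(-5, 17)), 27), 2) = Pow(Add(Rational(-105, 17), 27), 2) = Pow(Rational(354, 17), 2) = Rational(125316, 289)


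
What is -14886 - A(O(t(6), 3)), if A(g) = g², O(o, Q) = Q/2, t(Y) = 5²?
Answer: -59553/4 ≈ -14888.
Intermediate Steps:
t(Y) = 25
O(o, Q) = Q/2 (O(o, Q) = Q*(½) = Q/2)
-14886 - A(O(t(6), 3)) = -14886 - ((½)*3)² = -14886 - (3/2)² = -14886 - 1*9/4 = -14886 - 9/4 = -59553/4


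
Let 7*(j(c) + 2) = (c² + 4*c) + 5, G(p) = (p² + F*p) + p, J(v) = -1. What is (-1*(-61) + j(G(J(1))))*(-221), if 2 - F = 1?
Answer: -91715/7 ≈ -13102.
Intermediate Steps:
F = 1 (F = 2 - 1*1 = 2 - 1 = 1)
G(p) = p² + 2*p (G(p) = (p² + 1*p) + p = (p² + p) + p = (p + p²) + p = p² + 2*p)
j(c) = -9/7 + c²/7 + 4*c/7 (j(c) = -2 + ((c² + 4*c) + 5)/7 = -2 + (5 + c² + 4*c)/7 = -2 + (5/7 + c²/7 + 4*c/7) = -9/7 + c²/7 + 4*c/7)
(-1*(-61) + j(G(J(1))))*(-221) = (-1*(-61) + (-9/7 + (-(2 - 1))²/7 + 4*(-(2 - 1))/7))*(-221) = (61 + (-9/7 + (-1*1)²/7 + 4*(-1*1)/7))*(-221) = (61 + (-9/7 + (⅐)*(-1)² + (4/7)*(-1)))*(-221) = (61 + (-9/7 + (⅐)*1 - 4/7))*(-221) = (61 + (-9/7 + ⅐ - 4/7))*(-221) = (61 - 12/7)*(-221) = (415/7)*(-221) = -91715/7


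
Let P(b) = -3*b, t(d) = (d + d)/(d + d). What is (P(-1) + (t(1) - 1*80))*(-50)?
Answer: 3800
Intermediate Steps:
t(d) = 1 (t(d) = (2*d)/((2*d)) = (2*d)*(1/(2*d)) = 1)
(P(-1) + (t(1) - 1*80))*(-50) = (-3*(-1) + (1 - 1*80))*(-50) = (3 + (1 - 80))*(-50) = (3 - 79)*(-50) = -76*(-50) = 3800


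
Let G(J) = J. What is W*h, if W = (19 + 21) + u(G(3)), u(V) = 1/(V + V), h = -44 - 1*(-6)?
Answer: -4579/3 ≈ -1526.3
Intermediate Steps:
h = -38 (h = -44 + 6 = -38)
u(V) = 1/(2*V)
W = 241/6 (W = (19 + 21) + (1/2)/3 = 40 + (1/2)*(1/3) = 40 + 1/6 = 241/6 ≈ 40.167)
W*h = (241/6)*(-38) = -4579/3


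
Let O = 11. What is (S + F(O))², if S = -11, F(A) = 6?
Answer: 25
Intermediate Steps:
(S + F(O))² = (-11 + 6)² = (-5)² = 25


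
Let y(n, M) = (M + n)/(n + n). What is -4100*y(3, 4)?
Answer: -14350/3 ≈ -4783.3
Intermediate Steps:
y(n, M) = (M + n)/(2*n) (y(n, M) = (M + n)/((2*n)) = (M + n)*(1/(2*n)) = (M + n)/(2*n))
-4100*y(3, 4) = -2050*(4 + 3)/3 = -2050*7/3 = -4100*7/6 = -14350/3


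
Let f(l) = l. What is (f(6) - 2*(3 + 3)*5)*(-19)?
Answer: 1026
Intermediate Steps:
(f(6) - 2*(3 + 3)*5)*(-19) = (6 - 2*(3 + 3)*5)*(-19) = (6 - 2*6*5)*(-19) = (6 - 12*5)*(-19) = (6 - 60)*(-19) = -54*(-19) = 1026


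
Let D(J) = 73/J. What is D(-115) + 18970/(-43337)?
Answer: -763593/711965 ≈ -1.0725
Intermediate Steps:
D(-115) + 18970/(-43337) = 73/(-115) + 18970/(-43337) = 73*(-1/115) + 18970*(-1/43337) = -73/115 - 2710/6191 = -763593/711965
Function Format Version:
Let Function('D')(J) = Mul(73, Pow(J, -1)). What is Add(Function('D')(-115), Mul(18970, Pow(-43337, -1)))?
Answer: Rational(-763593, 711965) ≈ -1.0725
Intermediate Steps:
Add(Function('D')(-115), Mul(18970, Pow(-43337, -1))) = Add(Mul(73, Pow(-115, -1)), Mul(18970, Pow(-43337, -1))) = Add(Mul(73, Rational(-1, 115)), Mul(18970, Rational(-1, 43337))) = Add(Rational(-73, 115), Rational(-2710, 6191)) = Rational(-763593, 711965)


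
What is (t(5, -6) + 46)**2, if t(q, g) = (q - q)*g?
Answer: 2116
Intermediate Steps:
t(q, g) = 0 (t(q, g) = 0*g = 0)
(t(5, -6) + 46)**2 = (0 + 46)**2 = 46**2 = 2116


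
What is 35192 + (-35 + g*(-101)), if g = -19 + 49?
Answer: 32127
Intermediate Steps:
g = 30
35192 + (-35 + g*(-101)) = 35192 + (-35 + 30*(-101)) = 35192 + (-35 - 3030) = 35192 - 3065 = 32127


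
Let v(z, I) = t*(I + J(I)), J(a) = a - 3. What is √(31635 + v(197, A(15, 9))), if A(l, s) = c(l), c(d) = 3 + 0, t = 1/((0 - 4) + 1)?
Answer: √31634 ≈ 177.86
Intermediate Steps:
J(a) = -3 + a
t = -⅓ (t = 1/(-4 + 1) = 1/(-3) = -⅓ ≈ -0.33333)
c(d) = 3
A(l, s) = 3
v(z, I) = 1 - 2*I/3 (v(z, I) = -(I + (-3 + I))/3 = -(-3 + 2*I)/3 = 1 - 2*I/3)
√(31635 + v(197, A(15, 9))) = √(31635 + (1 - ⅔*3)) = √(31635 + (1 - 2)) = √(31635 - 1) = √31634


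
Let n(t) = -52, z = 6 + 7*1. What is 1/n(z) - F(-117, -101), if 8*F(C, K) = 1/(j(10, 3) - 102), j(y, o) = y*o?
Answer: -131/7488 ≈ -0.017495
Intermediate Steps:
j(y, o) = o*y
z = 13 (z = 6 + 7 = 13)
F(C, K) = -1/576 (F(C, K) = 1/(8*(3*10 - 102)) = 1/(8*(30 - 102)) = (⅛)/(-72) = (⅛)*(-1/72) = -1/576)
1/n(z) - F(-117, -101) = 1/(-52) - 1*(-1/576) = -1/52 + 1/576 = -131/7488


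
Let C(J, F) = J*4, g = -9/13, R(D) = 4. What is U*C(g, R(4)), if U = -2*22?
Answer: 1584/13 ≈ 121.85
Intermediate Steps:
g = -9/13 (g = -9*1/13 = -9/13 ≈ -0.69231)
U = -44
C(J, F) = 4*J
U*C(g, R(4)) = -176*(-9)/13 = -44*(-36/13) = 1584/13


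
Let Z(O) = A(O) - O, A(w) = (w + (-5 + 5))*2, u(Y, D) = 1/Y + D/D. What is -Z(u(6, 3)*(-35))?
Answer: 245/6 ≈ 40.833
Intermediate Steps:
u(Y, D) = 1 + 1/Y (u(Y, D) = 1/Y + 1 = 1 + 1/Y)
A(w) = 2*w (A(w) = (w + 0)*2 = w*2 = 2*w)
Z(O) = O (Z(O) = 2*O - O = O)
-Z(u(6, 3)*(-35)) = -(1 + 6)/6*(-35) = -(⅙)*7*(-35) = -7*(-35)/6 = -1*(-245/6) = 245/6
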